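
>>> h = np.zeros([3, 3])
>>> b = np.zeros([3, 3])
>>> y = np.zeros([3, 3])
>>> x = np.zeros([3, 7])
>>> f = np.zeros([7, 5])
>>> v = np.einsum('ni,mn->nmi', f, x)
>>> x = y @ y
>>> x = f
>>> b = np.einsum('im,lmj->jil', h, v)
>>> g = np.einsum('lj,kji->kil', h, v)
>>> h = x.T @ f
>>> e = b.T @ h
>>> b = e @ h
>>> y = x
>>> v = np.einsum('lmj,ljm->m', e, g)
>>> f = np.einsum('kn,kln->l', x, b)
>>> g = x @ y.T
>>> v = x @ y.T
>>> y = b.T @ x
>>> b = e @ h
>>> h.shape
(5, 5)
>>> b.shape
(7, 3, 5)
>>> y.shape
(5, 3, 5)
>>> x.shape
(7, 5)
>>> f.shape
(3,)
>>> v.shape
(7, 7)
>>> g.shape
(7, 7)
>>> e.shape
(7, 3, 5)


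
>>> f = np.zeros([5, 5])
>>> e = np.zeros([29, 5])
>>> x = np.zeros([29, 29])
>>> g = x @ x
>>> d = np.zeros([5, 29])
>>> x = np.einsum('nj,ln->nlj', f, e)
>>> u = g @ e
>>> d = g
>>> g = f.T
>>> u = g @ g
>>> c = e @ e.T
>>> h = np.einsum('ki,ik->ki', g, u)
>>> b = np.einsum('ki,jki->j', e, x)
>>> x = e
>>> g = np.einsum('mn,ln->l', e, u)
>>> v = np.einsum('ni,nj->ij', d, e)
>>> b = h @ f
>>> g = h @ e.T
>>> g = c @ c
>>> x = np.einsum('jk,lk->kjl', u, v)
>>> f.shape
(5, 5)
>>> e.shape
(29, 5)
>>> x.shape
(5, 5, 29)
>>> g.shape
(29, 29)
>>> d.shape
(29, 29)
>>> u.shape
(5, 5)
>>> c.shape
(29, 29)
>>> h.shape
(5, 5)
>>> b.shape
(5, 5)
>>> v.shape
(29, 5)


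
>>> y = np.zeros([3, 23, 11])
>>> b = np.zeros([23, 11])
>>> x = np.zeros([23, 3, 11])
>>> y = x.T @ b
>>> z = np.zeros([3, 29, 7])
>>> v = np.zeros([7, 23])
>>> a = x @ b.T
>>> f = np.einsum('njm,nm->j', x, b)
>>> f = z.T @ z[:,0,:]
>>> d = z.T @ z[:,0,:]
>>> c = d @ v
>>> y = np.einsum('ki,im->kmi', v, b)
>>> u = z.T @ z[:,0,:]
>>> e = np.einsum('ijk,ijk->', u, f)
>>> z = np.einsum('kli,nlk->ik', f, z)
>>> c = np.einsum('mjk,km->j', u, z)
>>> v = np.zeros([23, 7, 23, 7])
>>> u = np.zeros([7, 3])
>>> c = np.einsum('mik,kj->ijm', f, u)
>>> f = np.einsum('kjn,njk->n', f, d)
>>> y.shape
(7, 11, 23)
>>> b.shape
(23, 11)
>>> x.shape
(23, 3, 11)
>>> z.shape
(7, 7)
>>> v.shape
(23, 7, 23, 7)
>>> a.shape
(23, 3, 23)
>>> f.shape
(7,)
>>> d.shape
(7, 29, 7)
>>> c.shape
(29, 3, 7)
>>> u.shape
(7, 3)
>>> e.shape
()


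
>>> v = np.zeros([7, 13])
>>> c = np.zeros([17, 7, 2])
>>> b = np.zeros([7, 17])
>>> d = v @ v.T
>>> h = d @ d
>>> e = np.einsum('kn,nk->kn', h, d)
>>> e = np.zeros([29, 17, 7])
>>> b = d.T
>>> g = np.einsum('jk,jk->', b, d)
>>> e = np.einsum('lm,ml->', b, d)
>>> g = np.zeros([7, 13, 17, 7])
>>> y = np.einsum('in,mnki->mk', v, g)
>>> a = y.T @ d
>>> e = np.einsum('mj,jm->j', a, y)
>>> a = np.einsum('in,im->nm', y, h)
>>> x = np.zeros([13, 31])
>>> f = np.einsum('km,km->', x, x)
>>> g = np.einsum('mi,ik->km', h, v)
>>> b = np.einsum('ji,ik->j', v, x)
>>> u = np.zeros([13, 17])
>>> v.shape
(7, 13)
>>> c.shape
(17, 7, 2)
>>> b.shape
(7,)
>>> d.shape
(7, 7)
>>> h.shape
(7, 7)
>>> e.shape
(7,)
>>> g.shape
(13, 7)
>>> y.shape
(7, 17)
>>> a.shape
(17, 7)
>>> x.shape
(13, 31)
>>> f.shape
()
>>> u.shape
(13, 17)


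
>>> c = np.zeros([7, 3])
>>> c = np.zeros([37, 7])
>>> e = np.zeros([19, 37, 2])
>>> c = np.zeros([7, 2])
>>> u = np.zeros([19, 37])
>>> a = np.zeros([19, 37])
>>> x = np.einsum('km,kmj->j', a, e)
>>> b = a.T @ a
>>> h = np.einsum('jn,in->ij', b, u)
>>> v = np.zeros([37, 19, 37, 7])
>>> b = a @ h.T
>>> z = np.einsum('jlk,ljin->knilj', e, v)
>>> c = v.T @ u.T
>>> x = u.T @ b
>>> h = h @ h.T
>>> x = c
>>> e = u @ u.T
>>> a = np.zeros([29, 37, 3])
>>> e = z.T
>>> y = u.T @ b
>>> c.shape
(7, 37, 19, 19)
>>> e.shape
(19, 37, 37, 7, 2)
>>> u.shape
(19, 37)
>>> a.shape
(29, 37, 3)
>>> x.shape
(7, 37, 19, 19)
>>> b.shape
(19, 19)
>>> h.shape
(19, 19)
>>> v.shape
(37, 19, 37, 7)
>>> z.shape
(2, 7, 37, 37, 19)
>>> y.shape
(37, 19)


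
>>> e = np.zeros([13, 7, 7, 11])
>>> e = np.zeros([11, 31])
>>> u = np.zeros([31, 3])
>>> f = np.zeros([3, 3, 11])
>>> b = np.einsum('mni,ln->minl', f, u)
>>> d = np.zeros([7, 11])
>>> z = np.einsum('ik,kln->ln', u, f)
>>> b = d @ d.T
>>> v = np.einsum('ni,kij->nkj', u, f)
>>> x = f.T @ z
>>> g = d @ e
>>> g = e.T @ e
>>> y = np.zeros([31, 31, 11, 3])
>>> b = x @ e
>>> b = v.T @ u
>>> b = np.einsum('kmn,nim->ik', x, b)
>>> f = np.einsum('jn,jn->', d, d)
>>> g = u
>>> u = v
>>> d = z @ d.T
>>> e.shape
(11, 31)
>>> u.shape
(31, 3, 11)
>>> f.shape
()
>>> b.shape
(3, 11)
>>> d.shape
(3, 7)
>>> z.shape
(3, 11)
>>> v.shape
(31, 3, 11)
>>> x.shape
(11, 3, 11)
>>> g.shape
(31, 3)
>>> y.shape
(31, 31, 11, 3)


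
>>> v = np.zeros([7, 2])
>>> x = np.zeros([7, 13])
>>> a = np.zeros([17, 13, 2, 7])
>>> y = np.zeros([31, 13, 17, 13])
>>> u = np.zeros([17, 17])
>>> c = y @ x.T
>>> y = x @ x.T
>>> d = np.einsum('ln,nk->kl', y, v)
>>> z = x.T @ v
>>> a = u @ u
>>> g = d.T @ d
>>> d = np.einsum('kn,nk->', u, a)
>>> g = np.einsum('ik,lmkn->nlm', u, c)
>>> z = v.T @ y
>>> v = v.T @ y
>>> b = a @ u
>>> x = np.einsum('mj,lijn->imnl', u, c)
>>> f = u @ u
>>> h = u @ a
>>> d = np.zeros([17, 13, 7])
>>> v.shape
(2, 7)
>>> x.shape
(13, 17, 7, 31)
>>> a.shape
(17, 17)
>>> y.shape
(7, 7)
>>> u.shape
(17, 17)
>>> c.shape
(31, 13, 17, 7)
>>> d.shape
(17, 13, 7)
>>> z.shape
(2, 7)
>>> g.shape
(7, 31, 13)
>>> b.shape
(17, 17)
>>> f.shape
(17, 17)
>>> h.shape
(17, 17)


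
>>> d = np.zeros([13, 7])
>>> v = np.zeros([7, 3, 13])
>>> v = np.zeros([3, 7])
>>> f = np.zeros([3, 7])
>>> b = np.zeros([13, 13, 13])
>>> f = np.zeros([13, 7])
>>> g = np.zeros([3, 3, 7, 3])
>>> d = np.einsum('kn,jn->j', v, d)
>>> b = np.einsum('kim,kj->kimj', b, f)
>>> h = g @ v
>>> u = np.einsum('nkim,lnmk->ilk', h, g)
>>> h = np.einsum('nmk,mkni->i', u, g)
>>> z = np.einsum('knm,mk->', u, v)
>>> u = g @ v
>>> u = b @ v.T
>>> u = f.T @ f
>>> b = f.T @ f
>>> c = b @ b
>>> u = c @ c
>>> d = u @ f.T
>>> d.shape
(7, 13)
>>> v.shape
(3, 7)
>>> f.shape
(13, 7)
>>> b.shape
(7, 7)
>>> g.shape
(3, 3, 7, 3)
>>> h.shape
(3,)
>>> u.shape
(7, 7)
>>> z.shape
()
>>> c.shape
(7, 7)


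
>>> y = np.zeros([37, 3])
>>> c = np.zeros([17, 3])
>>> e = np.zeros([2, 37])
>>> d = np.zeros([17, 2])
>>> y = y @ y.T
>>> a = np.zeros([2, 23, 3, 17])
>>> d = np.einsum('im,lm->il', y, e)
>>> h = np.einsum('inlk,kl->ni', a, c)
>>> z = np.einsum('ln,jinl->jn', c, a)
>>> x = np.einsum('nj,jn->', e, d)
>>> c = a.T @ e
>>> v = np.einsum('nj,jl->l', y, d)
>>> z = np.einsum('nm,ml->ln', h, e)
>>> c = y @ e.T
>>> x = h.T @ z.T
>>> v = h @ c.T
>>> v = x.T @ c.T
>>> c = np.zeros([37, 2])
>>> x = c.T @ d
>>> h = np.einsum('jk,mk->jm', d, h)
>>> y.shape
(37, 37)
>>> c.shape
(37, 2)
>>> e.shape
(2, 37)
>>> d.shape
(37, 2)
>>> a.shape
(2, 23, 3, 17)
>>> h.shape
(37, 23)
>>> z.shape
(37, 23)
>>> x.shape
(2, 2)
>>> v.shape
(37, 37)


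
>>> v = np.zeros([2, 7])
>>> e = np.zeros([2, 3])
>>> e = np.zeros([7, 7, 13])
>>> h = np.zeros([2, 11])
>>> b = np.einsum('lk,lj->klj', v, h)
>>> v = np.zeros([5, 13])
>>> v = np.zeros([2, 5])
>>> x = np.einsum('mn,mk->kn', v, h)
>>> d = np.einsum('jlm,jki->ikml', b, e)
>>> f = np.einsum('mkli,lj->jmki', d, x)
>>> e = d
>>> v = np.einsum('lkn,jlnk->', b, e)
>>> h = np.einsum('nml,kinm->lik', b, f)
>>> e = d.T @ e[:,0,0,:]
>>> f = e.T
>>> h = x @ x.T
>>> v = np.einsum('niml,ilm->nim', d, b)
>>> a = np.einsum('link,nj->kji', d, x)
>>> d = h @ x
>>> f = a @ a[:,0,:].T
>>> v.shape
(13, 7, 11)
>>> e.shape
(2, 11, 7, 2)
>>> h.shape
(11, 11)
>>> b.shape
(7, 2, 11)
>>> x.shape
(11, 5)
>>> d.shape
(11, 5)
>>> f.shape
(2, 5, 2)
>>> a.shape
(2, 5, 7)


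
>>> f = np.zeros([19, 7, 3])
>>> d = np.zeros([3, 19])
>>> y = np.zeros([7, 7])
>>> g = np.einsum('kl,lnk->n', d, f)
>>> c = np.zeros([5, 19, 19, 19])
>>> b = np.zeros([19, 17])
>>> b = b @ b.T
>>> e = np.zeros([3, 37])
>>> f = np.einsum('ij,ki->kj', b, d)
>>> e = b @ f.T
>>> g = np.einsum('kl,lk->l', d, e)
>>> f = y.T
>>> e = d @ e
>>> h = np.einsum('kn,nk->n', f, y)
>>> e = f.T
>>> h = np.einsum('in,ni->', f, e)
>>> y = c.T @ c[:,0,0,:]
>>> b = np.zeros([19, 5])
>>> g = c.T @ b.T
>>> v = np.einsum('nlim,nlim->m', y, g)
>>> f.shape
(7, 7)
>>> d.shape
(3, 19)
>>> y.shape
(19, 19, 19, 19)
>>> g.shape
(19, 19, 19, 19)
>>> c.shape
(5, 19, 19, 19)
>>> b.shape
(19, 5)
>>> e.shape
(7, 7)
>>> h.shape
()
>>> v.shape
(19,)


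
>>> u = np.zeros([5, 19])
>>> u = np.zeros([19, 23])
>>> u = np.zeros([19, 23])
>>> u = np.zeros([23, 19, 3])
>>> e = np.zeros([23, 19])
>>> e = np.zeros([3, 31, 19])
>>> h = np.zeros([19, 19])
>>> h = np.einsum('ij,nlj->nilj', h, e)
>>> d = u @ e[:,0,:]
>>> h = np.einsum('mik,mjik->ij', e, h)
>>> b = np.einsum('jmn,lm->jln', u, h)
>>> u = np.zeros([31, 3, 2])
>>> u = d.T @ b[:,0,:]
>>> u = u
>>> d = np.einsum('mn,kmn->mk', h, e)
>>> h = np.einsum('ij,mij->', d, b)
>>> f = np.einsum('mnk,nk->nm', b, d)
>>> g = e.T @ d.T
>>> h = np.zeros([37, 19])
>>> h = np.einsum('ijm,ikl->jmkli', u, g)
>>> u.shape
(19, 19, 3)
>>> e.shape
(3, 31, 19)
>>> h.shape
(19, 3, 31, 31, 19)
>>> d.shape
(31, 3)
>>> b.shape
(23, 31, 3)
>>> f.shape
(31, 23)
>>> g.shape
(19, 31, 31)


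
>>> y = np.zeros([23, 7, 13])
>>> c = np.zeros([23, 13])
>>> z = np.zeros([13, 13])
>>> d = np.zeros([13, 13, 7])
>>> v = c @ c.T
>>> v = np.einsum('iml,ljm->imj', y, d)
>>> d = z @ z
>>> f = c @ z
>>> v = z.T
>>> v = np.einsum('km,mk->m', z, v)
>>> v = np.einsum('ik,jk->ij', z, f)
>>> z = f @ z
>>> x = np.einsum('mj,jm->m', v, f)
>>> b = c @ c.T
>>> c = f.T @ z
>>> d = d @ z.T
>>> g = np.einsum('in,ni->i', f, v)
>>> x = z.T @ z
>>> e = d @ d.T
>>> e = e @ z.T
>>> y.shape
(23, 7, 13)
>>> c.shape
(13, 13)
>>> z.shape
(23, 13)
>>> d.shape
(13, 23)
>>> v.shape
(13, 23)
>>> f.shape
(23, 13)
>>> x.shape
(13, 13)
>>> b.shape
(23, 23)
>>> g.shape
(23,)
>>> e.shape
(13, 23)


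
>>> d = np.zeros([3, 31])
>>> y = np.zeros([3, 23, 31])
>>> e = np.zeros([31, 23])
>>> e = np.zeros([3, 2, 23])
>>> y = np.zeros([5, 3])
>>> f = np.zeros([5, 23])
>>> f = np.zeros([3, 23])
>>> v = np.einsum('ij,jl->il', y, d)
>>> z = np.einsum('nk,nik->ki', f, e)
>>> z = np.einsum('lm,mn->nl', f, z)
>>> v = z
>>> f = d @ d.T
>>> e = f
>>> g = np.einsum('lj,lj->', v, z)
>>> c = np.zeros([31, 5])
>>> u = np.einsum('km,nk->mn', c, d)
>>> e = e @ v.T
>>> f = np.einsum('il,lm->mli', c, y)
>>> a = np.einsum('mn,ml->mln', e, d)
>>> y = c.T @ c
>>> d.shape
(3, 31)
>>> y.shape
(5, 5)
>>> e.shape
(3, 2)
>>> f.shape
(3, 5, 31)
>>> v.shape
(2, 3)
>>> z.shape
(2, 3)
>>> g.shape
()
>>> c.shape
(31, 5)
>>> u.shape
(5, 3)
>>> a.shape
(3, 31, 2)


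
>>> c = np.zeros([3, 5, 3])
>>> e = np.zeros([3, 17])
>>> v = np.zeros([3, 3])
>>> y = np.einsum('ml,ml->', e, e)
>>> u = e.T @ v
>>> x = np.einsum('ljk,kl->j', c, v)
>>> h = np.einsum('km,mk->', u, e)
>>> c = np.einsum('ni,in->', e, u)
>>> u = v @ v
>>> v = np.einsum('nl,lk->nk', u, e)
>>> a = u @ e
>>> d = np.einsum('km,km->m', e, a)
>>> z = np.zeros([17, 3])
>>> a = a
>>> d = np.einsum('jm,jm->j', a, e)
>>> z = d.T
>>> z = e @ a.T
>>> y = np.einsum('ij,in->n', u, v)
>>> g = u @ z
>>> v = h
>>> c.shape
()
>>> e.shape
(3, 17)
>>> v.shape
()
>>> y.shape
(17,)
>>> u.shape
(3, 3)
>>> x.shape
(5,)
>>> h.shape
()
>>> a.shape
(3, 17)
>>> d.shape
(3,)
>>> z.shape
(3, 3)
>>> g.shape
(3, 3)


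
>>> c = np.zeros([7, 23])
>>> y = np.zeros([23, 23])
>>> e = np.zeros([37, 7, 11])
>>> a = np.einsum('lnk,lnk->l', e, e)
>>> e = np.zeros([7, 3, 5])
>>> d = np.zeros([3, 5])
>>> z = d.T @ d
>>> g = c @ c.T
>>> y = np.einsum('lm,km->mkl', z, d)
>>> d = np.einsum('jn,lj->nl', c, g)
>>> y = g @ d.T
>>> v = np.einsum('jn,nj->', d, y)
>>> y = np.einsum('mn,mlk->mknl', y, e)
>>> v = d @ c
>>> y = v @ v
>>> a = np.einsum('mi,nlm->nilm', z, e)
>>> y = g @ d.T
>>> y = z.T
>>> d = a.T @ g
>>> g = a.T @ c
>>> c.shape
(7, 23)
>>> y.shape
(5, 5)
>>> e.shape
(7, 3, 5)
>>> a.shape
(7, 5, 3, 5)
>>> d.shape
(5, 3, 5, 7)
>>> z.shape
(5, 5)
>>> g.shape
(5, 3, 5, 23)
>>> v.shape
(23, 23)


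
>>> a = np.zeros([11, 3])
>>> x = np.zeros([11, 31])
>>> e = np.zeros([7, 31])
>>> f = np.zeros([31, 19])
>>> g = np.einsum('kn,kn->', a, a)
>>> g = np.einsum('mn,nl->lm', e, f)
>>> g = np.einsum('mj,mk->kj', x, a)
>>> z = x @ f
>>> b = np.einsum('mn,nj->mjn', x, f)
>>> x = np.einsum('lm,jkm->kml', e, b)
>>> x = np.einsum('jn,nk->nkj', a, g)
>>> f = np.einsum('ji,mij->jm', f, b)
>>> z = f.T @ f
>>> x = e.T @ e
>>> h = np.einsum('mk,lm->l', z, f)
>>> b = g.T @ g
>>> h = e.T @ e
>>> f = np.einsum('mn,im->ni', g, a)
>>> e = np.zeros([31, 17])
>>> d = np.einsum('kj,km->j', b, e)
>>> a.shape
(11, 3)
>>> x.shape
(31, 31)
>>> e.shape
(31, 17)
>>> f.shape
(31, 11)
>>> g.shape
(3, 31)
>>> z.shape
(11, 11)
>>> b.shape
(31, 31)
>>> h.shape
(31, 31)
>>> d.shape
(31,)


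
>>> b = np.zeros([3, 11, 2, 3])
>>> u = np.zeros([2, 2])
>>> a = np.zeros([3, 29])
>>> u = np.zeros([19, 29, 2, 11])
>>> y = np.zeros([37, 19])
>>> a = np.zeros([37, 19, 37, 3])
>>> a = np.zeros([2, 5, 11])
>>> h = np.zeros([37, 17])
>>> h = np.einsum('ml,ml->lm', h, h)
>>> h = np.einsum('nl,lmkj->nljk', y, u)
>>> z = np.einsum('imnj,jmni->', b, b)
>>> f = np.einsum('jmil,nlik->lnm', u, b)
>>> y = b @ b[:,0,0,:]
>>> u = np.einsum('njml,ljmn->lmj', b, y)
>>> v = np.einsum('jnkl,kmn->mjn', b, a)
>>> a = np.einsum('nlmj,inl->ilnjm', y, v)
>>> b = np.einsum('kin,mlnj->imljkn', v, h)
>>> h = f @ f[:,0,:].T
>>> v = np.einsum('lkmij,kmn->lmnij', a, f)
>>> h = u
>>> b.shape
(3, 37, 19, 2, 5, 11)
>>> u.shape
(3, 2, 11)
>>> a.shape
(5, 11, 3, 3, 2)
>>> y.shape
(3, 11, 2, 3)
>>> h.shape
(3, 2, 11)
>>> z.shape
()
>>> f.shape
(11, 3, 29)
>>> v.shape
(5, 3, 29, 3, 2)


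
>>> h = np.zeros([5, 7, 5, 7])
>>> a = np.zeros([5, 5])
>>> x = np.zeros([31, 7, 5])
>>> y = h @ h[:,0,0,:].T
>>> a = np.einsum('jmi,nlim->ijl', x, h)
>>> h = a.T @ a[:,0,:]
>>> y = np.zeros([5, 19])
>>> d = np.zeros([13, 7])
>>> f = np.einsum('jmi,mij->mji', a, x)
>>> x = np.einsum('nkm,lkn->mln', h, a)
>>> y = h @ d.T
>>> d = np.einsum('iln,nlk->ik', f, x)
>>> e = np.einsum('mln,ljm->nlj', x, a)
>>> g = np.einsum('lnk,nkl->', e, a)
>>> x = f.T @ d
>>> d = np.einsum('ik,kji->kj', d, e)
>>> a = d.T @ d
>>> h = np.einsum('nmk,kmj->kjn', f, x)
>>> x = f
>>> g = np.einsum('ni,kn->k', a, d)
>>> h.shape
(7, 7, 31)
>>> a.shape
(5, 5)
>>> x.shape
(31, 5, 7)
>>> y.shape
(7, 31, 13)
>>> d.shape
(7, 5)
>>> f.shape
(31, 5, 7)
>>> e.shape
(7, 5, 31)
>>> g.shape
(7,)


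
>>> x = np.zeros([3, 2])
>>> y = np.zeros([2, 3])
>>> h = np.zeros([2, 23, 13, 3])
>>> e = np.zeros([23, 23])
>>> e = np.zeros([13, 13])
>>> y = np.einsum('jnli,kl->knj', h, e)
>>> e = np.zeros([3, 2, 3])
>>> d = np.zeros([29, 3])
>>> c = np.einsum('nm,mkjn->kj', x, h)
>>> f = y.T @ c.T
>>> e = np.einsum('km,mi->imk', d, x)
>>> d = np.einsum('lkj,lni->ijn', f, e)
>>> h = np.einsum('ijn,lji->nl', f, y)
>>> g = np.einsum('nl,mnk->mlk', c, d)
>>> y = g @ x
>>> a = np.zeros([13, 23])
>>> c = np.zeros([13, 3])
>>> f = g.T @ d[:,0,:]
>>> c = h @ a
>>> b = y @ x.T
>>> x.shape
(3, 2)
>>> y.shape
(29, 13, 2)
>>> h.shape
(23, 13)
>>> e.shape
(2, 3, 29)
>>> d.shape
(29, 23, 3)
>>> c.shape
(23, 23)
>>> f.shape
(3, 13, 3)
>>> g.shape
(29, 13, 3)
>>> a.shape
(13, 23)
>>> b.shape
(29, 13, 3)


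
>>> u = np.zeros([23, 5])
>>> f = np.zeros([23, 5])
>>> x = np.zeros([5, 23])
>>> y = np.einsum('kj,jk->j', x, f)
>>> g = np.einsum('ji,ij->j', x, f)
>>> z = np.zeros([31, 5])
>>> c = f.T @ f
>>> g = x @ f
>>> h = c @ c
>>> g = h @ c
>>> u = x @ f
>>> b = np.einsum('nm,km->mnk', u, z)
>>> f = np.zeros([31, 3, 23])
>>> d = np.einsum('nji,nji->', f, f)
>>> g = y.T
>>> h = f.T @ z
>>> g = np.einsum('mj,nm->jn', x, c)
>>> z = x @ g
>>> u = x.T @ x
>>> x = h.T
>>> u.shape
(23, 23)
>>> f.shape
(31, 3, 23)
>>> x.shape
(5, 3, 23)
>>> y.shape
(23,)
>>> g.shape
(23, 5)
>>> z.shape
(5, 5)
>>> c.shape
(5, 5)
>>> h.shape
(23, 3, 5)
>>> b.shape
(5, 5, 31)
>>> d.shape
()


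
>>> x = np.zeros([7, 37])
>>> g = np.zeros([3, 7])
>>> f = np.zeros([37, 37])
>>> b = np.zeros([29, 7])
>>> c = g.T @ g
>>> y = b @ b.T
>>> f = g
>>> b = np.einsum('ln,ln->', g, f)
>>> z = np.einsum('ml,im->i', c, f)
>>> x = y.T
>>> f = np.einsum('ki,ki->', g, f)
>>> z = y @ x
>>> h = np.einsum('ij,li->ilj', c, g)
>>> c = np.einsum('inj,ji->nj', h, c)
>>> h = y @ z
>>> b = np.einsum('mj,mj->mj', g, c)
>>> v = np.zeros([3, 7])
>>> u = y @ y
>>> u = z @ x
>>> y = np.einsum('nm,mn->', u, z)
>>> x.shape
(29, 29)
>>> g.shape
(3, 7)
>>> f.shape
()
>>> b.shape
(3, 7)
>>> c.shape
(3, 7)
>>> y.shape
()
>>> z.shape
(29, 29)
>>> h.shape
(29, 29)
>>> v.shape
(3, 7)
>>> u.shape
(29, 29)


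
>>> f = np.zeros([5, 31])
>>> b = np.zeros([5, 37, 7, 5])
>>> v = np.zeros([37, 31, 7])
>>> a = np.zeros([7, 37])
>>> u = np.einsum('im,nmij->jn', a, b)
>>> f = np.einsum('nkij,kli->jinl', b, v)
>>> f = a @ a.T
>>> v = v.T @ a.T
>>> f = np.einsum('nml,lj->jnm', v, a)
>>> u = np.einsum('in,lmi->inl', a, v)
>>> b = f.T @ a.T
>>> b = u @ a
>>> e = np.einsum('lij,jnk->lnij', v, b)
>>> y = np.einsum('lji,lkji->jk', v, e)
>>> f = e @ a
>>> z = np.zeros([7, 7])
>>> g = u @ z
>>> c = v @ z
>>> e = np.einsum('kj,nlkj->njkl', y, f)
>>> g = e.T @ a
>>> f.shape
(7, 37, 31, 37)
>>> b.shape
(7, 37, 37)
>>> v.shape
(7, 31, 7)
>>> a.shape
(7, 37)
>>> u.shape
(7, 37, 7)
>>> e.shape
(7, 37, 31, 37)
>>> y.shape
(31, 37)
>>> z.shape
(7, 7)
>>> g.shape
(37, 31, 37, 37)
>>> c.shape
(7, 31, 7)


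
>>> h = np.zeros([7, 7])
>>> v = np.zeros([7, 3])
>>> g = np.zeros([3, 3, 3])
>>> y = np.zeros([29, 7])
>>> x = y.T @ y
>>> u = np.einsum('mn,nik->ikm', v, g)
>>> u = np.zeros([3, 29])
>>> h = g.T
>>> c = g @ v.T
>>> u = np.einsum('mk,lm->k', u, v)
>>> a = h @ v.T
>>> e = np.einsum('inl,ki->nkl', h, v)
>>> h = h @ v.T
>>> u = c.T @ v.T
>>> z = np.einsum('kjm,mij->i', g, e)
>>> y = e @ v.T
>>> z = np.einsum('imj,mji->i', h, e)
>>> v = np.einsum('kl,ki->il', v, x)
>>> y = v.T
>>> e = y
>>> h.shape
(3, 3, 7)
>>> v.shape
(7, 3)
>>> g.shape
(3, 3, 3)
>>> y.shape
(3, 7)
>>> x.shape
(7, 7)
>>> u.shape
(7, 3, 7)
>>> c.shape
(3, 3, 7)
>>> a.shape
(3, 3, 7)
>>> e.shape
(3, 7)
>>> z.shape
(3,)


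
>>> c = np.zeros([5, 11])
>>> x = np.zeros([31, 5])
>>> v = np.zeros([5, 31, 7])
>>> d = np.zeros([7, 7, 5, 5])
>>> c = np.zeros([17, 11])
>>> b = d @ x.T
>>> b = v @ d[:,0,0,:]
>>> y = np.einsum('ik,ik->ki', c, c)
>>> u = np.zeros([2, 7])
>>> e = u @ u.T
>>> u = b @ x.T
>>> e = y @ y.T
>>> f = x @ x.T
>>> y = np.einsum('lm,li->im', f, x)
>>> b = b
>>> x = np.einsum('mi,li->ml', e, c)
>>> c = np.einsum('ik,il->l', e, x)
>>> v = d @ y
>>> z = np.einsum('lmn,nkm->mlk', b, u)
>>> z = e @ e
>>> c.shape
(17,)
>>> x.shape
(11, 17)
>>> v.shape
(7, 7, 5, 31)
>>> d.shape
(7, 7, 5, 5)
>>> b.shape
(5, 31, 5)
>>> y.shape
(5, 31)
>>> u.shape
(5, 31, 31)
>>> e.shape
(11, 11)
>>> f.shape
(31, 31)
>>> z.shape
(11, 11)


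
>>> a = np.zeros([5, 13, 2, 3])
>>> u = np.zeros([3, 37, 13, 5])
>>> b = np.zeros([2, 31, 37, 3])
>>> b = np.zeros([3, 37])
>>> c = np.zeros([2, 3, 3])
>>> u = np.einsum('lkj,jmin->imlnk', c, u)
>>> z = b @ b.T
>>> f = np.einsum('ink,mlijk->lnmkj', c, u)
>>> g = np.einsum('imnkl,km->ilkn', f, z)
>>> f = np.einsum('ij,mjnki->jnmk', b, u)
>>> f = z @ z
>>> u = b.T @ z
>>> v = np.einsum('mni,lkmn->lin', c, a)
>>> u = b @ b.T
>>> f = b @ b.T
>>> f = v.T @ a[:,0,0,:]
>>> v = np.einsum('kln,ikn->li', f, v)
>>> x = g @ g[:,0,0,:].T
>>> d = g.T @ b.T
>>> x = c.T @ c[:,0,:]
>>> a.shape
(5, 13, 2, 3)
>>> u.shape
(3, 3)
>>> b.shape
(3, 37)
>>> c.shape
(2, 3, 3)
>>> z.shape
(3, 3)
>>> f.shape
(3, 3, 3)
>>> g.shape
(37, 5, 3, 13)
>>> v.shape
(3, 5)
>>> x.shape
(3, 3, 3)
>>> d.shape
(13, 3, 5, 3)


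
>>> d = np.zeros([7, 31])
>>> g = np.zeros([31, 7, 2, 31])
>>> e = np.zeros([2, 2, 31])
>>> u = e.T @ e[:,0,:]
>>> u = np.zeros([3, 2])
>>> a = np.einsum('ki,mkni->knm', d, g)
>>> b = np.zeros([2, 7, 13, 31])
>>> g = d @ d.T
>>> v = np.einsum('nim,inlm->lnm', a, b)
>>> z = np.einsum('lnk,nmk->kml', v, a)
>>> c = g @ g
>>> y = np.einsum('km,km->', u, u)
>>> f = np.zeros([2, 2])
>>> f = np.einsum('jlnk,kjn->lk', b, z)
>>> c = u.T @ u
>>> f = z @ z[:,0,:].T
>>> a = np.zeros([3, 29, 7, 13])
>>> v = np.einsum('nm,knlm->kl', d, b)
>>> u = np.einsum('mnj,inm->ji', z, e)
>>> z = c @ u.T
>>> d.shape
(7, 31)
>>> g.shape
(7, 7)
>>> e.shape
(2, 2, 31)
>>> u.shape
(13, 2)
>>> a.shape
(3, 29, 7, 13)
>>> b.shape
(2, 7, 13, 31)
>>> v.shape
(2, 13)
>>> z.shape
(2, 13)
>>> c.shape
(2, 2)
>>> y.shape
()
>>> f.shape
(31, 2, 31)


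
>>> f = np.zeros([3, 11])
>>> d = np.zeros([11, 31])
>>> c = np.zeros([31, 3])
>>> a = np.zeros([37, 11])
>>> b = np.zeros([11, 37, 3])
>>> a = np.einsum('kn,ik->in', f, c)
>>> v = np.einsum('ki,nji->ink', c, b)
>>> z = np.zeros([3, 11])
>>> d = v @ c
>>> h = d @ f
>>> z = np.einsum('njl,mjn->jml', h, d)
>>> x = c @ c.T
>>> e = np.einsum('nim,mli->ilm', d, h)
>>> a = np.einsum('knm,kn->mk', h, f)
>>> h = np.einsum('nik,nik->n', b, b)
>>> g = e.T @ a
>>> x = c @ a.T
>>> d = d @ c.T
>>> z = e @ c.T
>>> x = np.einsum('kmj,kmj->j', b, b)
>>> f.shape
(3, 11)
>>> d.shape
(3, 11, 31)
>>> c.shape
(31, 3)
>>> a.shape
(11, 3)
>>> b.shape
(11, 37, 3)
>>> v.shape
(3, 11, 31)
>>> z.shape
(11, 11, 31)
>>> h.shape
(11,)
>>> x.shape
(3,)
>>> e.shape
(11, 11, 3)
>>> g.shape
(3, 11, 3)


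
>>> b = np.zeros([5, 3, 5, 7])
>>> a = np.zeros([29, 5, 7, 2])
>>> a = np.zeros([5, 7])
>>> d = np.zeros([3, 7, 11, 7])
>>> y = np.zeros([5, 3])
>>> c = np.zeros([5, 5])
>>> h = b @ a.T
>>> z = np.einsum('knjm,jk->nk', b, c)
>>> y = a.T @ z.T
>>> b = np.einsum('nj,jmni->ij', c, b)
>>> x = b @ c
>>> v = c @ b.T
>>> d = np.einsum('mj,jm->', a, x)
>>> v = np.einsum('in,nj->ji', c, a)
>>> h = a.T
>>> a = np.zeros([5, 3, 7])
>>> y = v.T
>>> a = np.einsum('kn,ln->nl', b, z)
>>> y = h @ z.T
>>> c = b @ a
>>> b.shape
(7, 5)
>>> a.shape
(5, 3)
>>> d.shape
()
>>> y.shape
(7, 3)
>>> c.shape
(7, 3)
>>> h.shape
(7, 5)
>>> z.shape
(3, 5)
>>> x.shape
(7, 5)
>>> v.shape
(7, 5)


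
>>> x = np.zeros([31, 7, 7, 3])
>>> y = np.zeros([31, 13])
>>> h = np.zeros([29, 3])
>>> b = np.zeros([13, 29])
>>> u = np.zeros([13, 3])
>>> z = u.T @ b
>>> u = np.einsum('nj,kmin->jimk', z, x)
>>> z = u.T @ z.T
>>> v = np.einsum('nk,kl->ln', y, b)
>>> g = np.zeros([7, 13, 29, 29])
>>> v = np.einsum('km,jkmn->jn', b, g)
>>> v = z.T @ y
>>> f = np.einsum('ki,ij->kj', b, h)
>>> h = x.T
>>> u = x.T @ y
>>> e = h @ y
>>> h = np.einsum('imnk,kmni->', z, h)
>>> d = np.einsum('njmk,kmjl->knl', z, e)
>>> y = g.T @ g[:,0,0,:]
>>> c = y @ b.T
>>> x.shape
(31, 7, 7, 3)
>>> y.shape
(29, 29, 13, 29)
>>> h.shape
()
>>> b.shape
(13, 29)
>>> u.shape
(3, 7, 7, 13)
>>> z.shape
(31, 7, 7, 3)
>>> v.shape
(3, 7, 7, 13)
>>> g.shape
(7, 13, 29, 29)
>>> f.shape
(13, 3)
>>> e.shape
(3, 7, 7, 13)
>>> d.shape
(3, 31, 13)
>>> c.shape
(29, 29, 13, 13)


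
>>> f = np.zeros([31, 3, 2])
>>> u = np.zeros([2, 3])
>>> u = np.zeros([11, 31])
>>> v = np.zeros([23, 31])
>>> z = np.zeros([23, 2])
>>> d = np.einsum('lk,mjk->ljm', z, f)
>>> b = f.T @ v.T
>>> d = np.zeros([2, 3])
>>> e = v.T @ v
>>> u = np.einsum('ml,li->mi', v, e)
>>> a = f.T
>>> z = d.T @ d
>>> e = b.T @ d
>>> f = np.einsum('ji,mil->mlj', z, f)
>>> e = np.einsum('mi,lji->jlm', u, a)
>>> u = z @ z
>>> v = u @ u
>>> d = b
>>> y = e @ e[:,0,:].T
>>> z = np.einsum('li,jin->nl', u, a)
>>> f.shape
(31, 2, 3)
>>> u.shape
(3, 3)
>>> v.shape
(3, 3)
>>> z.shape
(31, 3)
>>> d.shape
(2, 3, 23)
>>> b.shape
(2, 3, 23)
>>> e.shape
(3, 2, 23)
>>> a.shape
(2, 3, 31)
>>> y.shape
(3, 2, 3)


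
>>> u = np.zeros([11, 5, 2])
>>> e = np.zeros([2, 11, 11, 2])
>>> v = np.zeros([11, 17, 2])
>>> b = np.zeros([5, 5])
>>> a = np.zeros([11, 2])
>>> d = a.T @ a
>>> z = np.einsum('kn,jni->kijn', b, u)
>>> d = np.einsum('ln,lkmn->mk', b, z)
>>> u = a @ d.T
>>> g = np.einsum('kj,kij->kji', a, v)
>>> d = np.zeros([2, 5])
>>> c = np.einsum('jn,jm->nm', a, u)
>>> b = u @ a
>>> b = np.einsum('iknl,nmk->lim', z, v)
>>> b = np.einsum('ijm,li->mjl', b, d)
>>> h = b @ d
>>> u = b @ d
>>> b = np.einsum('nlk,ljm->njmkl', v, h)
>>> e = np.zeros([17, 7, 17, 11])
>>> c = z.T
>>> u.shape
(17, 5, 5)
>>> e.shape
(17, 7, 17, 11)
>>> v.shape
(11, 17, 2)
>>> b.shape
(11, 5, 5, 2, 17)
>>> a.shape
(11, 2)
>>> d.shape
(2, 5)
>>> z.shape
(5, 2, 11, 5)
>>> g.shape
(11, 2, 17)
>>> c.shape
(5, 11, 2, 5)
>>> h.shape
(17, 5, 5)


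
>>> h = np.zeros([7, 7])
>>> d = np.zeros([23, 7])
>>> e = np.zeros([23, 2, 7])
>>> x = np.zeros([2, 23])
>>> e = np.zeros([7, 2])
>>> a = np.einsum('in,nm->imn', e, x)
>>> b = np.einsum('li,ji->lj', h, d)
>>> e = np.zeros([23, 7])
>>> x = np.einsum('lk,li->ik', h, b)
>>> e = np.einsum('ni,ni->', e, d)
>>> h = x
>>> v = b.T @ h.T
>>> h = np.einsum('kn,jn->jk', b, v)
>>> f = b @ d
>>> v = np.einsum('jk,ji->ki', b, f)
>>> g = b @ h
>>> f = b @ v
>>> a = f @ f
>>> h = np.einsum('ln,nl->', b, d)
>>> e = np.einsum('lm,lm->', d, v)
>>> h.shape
()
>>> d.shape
(23, 7)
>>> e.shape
()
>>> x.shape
(23, 7)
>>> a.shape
(7, 7)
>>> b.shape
(7, 23)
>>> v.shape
(23, 7)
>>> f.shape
(7, 7)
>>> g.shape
(7, 7)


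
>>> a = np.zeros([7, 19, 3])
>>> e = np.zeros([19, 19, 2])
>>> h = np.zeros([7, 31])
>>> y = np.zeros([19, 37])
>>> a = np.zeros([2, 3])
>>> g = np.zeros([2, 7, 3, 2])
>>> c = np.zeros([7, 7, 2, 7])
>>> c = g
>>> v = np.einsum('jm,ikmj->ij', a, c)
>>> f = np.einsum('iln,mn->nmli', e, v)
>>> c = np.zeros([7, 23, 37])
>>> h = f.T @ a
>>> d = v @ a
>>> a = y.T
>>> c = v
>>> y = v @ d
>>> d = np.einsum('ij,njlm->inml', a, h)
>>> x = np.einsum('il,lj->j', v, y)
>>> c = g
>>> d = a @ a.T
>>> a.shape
(37, 19)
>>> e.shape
(19, 19, 2)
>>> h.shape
(19, 19, 2, 3)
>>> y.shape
(2, 3)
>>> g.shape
(2, 7, 3, 2)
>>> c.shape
(2, 7, 3, 2)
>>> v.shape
(2, 2)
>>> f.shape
(2, 2, 19, 19)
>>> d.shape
(37, 37)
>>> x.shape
(3,)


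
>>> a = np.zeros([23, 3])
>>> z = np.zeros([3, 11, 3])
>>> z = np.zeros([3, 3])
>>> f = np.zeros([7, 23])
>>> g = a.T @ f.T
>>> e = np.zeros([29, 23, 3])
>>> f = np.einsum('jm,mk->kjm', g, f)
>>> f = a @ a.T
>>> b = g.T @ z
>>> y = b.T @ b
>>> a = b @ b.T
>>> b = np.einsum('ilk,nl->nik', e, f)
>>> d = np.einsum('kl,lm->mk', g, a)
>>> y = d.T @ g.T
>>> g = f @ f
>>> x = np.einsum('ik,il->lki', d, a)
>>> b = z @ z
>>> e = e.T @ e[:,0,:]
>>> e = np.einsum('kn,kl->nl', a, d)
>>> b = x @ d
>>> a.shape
(7, 7)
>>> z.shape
(3, 3)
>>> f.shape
(23, 23)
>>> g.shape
(23, 23)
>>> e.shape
(7, 3)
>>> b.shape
(7, 3, 3)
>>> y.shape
(3, 3)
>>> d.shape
(7, 3)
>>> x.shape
(7, 3, 7)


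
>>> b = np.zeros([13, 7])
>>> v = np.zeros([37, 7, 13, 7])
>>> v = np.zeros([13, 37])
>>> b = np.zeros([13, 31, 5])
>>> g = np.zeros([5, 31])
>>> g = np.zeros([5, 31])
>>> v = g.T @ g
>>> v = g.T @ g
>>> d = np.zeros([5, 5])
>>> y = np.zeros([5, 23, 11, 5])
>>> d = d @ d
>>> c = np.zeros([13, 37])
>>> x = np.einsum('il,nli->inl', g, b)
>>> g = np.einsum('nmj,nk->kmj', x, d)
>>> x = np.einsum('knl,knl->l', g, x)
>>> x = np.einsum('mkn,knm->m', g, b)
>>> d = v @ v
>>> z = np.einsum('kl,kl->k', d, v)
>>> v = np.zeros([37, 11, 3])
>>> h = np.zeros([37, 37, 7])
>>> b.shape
(13, 31, 5)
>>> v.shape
(37, 11, 3)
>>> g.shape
(5, 13, 31)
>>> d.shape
(31, 31)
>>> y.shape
(5, 23, 11, 5)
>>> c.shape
(13, 37)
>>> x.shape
(5,)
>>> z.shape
(31,)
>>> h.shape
(37, 37, 7)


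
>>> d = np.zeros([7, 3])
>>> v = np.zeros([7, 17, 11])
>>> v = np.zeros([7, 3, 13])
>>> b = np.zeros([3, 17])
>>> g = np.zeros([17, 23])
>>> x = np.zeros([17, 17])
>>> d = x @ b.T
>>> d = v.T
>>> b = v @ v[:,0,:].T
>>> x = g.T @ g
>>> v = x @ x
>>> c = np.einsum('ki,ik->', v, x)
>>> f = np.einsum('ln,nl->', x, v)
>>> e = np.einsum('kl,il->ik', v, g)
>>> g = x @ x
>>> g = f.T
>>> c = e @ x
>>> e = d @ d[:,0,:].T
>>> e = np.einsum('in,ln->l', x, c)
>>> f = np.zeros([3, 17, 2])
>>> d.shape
(13, 3, 7)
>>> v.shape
(23, 23)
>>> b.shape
(7, 3, 7)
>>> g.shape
()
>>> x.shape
(23, 23)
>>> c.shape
(17, 23)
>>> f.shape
(3, 17, 2)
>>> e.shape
(17,)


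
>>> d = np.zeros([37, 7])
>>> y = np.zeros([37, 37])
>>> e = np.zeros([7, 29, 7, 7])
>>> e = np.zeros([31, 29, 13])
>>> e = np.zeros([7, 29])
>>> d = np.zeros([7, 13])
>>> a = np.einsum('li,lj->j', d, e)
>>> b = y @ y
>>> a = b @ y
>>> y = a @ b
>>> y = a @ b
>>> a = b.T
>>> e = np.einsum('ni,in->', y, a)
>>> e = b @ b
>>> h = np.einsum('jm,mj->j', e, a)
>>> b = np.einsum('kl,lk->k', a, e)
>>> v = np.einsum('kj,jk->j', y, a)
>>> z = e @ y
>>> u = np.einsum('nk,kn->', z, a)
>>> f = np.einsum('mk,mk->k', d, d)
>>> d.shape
(7, 13)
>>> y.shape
(37, 37)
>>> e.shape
(37, 37)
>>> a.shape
(37, 37)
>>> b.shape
(37,)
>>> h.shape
(37,)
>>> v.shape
(37,)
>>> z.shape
(37, 37)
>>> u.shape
()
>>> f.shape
(13,)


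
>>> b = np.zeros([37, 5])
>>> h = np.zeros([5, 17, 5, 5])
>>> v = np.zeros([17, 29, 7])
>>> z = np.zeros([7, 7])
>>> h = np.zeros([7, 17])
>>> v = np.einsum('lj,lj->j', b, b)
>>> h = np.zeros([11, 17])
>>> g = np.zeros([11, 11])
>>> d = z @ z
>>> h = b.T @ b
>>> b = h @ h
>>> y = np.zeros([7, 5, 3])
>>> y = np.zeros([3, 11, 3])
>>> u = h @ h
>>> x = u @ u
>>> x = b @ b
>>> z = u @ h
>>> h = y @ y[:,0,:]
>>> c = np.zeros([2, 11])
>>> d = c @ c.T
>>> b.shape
(5, 5)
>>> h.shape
(3, 11, 3)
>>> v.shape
(5,)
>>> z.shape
(5, 5)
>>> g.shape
(11, 11)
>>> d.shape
(2, 2)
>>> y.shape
(3, 11, 3)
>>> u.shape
(5, 5)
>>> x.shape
(5, 5)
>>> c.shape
(2, 11)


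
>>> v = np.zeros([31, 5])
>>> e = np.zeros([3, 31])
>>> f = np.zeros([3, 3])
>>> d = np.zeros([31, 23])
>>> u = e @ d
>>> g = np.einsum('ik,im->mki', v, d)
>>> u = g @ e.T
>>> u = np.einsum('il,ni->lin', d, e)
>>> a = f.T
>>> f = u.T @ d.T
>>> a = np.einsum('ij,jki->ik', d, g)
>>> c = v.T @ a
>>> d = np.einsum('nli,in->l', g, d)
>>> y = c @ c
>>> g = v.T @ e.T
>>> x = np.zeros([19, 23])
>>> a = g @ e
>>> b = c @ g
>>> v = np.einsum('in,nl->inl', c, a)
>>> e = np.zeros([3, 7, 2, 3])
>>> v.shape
(5, 5, 31)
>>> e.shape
(3, 7, 2, 3)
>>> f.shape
(3, 31, 31)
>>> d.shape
(5,)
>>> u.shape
(23, 31, 3)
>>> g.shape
(5, 3)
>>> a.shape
(5, 31)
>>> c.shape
(5, 5)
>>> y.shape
(5, 5)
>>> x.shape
(19, 23)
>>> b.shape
(5, 3)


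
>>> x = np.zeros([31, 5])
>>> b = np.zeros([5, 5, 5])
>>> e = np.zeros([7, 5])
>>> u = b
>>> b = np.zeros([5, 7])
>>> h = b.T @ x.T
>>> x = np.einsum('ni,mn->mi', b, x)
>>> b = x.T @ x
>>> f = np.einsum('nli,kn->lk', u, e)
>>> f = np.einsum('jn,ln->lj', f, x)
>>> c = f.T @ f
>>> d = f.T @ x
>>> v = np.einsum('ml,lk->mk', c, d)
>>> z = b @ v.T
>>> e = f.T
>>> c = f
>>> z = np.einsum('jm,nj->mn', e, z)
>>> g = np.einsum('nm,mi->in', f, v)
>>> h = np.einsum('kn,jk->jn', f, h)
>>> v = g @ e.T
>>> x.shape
(31, 7)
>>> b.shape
(7, 7)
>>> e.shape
(5, 31)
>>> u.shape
(5, 5, 5)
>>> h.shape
(7, 5)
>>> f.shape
(31, 5)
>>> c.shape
(31, 5)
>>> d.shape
(5, 7)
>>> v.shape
(7, 5)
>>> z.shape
(31, 7)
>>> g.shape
(7, 31)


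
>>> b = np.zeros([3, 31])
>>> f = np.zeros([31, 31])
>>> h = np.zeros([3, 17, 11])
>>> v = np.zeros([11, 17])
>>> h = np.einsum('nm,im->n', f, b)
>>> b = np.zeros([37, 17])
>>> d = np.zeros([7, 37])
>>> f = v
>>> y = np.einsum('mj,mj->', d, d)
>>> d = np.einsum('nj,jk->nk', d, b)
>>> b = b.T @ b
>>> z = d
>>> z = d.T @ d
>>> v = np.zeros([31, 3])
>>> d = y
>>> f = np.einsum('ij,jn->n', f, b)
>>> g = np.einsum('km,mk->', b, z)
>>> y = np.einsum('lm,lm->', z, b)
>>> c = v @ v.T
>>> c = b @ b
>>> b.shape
(17, 17)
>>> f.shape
(17,)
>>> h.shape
(31,)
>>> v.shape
(31, 3)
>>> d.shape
()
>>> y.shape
()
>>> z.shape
(17, 17)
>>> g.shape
()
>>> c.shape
(17, 17)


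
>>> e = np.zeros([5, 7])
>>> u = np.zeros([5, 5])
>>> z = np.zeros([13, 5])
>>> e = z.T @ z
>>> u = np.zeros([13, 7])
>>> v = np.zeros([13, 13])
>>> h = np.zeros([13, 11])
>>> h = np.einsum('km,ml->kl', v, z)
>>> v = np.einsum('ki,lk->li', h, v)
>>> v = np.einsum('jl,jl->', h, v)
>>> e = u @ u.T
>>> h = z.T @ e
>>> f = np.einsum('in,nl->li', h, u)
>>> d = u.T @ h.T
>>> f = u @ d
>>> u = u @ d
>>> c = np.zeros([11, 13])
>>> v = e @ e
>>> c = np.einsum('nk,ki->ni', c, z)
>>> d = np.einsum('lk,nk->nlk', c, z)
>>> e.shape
(13, 13)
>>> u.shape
(13, 5)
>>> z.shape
(13, 5)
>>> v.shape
(13, 13)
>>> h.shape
(5, 13)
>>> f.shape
(13, 5)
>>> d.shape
(13, 11, 5)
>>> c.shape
(11, 5)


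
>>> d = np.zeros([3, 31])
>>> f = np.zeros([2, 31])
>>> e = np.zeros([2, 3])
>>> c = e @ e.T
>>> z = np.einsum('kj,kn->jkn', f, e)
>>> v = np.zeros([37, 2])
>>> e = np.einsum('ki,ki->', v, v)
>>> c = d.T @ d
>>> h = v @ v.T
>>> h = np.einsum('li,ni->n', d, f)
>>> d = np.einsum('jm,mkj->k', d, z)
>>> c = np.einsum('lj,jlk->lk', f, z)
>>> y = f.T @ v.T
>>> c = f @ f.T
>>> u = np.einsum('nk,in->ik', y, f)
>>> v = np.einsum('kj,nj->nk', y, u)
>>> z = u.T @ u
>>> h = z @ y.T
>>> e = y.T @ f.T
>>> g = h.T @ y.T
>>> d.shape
(2,)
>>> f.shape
(2, 31)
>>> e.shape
(37, 2)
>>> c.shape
(2, 2)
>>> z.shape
(37, 37)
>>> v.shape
(2, 31)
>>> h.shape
(37, 31)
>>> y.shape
(31, 37)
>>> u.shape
(2, 37)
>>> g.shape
(31, 31)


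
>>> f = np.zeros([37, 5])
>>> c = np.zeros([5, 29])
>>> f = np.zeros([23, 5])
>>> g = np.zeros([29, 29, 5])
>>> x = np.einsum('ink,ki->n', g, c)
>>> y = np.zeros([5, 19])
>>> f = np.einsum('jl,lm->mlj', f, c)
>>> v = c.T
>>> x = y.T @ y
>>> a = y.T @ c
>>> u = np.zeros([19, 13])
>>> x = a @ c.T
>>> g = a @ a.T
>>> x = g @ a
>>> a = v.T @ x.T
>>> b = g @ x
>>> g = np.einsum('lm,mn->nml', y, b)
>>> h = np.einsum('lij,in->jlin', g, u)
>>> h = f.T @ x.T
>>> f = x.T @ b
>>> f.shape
(29, 29)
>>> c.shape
(5, 29)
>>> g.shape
(29, 19, 5)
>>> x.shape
(19, 29)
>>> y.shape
(5, 19)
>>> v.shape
(29, 5)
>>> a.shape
(5, 19)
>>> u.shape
(19, 13)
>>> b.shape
(19, 29)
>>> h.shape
(23, 5, 19)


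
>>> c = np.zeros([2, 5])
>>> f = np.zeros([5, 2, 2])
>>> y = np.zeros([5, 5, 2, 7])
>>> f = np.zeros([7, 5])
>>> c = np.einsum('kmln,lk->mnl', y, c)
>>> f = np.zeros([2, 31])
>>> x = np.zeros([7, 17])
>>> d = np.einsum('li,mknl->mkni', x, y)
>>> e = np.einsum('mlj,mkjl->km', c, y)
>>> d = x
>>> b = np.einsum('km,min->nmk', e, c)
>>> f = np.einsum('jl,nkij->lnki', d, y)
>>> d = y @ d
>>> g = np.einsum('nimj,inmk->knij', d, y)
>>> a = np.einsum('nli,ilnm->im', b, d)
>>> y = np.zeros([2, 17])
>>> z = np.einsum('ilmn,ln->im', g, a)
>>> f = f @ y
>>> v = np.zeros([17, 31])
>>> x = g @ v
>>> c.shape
(5, 7, 2)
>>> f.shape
(17, 5, 5, 17)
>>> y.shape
(2, 17)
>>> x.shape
(7, 5, 5, 31)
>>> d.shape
(5, 5, 2, 17)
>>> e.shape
(5, 5)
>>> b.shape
(2, 5, 5)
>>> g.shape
(7, 5, 5, 17)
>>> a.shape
(5, 17)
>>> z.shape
(7, 5)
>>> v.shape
(17, 31)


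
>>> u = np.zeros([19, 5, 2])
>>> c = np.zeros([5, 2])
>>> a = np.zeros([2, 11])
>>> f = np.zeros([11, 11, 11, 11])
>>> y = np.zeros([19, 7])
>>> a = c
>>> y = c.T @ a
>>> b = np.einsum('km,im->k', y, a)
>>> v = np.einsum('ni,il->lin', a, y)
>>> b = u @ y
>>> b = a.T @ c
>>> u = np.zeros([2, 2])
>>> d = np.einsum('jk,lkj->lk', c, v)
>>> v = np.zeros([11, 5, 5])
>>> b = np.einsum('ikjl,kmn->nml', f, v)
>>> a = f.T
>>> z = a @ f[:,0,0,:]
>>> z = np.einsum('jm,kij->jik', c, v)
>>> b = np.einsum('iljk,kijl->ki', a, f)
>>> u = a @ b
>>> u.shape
(11, 11, 11, 11)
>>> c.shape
(5, 2)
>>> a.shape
(11, 11, 11, 11)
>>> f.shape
(11, 11, 11, 11)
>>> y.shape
(2, 2)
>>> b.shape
(11, 11)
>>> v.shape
(11, 5, 5)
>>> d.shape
(2, 2)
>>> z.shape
(5, 5, 11)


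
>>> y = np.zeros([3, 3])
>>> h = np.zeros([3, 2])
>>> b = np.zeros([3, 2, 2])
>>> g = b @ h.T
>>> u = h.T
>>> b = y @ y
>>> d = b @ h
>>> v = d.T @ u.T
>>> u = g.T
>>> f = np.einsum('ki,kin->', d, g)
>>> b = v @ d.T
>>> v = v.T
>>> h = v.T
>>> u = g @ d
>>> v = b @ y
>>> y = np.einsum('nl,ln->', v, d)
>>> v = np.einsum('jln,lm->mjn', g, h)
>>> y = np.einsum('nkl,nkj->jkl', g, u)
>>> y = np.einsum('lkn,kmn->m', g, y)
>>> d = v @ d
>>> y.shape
(2,)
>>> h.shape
(2, 2)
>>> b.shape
(2, 3)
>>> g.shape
(3, 2, 3)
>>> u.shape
(3, 2, 2)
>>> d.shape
(2, 3, 2)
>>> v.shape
(2, 3, 3)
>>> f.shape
()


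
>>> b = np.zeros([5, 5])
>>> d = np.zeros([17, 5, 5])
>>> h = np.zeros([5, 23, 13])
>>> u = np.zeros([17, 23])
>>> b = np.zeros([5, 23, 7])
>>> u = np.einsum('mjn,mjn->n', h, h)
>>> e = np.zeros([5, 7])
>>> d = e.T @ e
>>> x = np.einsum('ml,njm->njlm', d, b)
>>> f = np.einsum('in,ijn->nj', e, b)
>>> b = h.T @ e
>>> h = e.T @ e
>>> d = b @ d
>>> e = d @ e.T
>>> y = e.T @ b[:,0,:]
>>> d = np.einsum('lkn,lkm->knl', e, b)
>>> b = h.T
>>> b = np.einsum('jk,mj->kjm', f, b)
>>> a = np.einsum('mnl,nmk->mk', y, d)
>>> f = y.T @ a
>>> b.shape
(23, 7, 7)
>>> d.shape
(23, 5, 13)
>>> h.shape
(7, 7)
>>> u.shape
(13,)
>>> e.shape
(13, 23, 5)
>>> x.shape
(5, 23, 7, 7)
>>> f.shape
(7, 23, 13)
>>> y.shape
(5, 23, 7)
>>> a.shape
(5, 13)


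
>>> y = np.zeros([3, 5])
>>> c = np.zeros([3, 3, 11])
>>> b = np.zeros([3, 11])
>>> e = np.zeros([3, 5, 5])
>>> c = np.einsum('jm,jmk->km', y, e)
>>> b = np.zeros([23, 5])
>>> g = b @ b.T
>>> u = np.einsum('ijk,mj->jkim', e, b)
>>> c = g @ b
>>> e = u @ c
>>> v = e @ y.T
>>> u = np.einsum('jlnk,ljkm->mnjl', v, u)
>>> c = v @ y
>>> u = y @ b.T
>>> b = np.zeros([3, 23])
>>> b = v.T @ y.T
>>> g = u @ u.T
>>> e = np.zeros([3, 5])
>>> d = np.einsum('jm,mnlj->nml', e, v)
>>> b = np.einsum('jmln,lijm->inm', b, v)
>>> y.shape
(3, 5)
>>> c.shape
(5, 5, 3, 5)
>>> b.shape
(5, 3, 3)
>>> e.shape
(3, 5)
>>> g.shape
(3, 3)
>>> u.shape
(3, 23)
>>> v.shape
(5, 5, 3, 3)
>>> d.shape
(5, 5, 3)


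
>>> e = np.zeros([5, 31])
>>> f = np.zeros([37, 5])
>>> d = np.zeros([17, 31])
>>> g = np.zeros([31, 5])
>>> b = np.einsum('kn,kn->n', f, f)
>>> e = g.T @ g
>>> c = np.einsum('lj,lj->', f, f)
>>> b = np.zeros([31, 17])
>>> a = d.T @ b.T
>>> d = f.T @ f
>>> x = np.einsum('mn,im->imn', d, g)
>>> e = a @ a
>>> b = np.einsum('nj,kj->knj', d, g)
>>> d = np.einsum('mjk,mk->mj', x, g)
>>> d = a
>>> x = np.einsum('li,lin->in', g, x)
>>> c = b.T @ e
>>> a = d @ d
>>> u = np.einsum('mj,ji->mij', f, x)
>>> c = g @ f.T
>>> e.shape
(31, 31)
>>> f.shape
(37, 5)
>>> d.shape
(31, 31)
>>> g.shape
(31, 5)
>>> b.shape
(31, 5, 5)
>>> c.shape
(31, 37)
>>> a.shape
(31, 31)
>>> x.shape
(5, 5)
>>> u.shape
(37, 5, 5)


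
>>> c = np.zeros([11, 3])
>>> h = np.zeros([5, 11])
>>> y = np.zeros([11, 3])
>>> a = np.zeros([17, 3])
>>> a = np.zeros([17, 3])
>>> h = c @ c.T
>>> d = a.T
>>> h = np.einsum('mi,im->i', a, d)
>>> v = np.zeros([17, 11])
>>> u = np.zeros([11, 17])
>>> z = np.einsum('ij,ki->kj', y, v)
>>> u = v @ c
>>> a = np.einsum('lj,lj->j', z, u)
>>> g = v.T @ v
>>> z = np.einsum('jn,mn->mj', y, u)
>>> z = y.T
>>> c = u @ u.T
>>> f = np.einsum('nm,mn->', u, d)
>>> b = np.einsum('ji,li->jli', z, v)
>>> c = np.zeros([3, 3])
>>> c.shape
(3, 3)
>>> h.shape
(3,)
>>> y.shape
(11, 3)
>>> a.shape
(3,)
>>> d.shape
(3, 17)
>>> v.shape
(17, 11)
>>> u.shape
(17, 3)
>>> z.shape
(3, 11)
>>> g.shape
(11, 11)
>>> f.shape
()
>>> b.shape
(3, 17, 11)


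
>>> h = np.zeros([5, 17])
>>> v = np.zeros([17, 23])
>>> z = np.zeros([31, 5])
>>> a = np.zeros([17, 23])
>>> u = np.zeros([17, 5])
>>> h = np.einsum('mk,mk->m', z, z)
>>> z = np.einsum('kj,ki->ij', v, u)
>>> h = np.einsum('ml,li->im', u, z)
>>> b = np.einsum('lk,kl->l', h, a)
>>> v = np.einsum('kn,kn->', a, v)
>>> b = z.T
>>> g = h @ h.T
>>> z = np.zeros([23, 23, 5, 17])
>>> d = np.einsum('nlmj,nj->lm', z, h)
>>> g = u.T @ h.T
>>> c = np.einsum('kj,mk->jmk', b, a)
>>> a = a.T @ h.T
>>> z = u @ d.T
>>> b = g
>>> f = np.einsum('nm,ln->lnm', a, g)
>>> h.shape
(23, 17)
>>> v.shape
()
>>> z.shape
(17, 23)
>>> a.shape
(23, 23)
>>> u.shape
(17, 5)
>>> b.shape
(5, 23)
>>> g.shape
(5, 23)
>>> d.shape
(23, 5)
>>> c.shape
(5, 17, 23)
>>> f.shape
(5, 23, 23)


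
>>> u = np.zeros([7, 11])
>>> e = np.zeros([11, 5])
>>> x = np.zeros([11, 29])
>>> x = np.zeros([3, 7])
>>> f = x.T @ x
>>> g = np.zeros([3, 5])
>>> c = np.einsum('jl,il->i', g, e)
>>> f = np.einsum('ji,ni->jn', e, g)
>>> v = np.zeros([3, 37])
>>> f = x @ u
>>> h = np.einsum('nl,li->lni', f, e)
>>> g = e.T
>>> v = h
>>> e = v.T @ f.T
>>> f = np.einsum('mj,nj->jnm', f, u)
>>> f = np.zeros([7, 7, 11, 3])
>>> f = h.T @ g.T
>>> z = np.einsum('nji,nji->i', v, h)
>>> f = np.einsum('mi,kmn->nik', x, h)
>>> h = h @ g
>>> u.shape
(7, 11)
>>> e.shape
(5, 3, 3)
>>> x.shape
(3, 7)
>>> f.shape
(5, 7, 11)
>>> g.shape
(5, 11)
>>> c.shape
(11,)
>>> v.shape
(11, 3, 5)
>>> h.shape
(11, 3, 11)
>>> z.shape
(5,)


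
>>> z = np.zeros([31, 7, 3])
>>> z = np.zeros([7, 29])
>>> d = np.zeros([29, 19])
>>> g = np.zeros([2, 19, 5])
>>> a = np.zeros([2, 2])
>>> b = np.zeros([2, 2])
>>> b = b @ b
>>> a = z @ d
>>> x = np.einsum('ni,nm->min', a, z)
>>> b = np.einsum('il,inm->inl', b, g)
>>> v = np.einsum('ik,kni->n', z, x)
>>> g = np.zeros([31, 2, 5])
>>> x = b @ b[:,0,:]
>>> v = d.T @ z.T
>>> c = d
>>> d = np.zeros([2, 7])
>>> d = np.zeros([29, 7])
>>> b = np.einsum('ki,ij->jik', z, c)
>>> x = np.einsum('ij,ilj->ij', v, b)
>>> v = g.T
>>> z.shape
(7, 29)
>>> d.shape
(29, 7)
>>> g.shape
(31, 2, 5)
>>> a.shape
(7, 19)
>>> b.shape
(19, 29, 7)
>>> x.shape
(19, 7)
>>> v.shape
(5, 2, 31)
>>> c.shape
(29, 19)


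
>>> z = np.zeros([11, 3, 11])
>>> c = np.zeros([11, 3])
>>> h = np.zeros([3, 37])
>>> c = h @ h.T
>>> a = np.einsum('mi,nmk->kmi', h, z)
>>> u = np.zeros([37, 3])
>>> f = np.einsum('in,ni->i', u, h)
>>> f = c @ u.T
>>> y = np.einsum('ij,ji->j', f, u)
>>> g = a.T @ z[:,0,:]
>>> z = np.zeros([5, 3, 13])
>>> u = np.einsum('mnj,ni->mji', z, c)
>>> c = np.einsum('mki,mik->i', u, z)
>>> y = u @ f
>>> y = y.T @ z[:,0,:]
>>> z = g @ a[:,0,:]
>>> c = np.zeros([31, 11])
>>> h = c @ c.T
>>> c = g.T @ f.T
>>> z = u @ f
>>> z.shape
(5, 13, 37)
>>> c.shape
(11, 3, 3)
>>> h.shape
(31, 31)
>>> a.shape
(11, 3, 37)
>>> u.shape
(5, 13, 3)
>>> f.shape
(3, 37)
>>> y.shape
(37, 13, 13)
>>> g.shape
(37, 3, 11)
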